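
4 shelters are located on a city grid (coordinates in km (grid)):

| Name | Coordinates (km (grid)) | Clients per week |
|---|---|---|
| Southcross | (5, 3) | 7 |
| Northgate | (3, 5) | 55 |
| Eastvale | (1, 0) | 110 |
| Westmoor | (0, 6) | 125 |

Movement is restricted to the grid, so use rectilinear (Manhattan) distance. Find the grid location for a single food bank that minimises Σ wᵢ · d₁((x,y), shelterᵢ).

Manhattan distance separates: Σwᵢ(|x−xᵢ|+|y−yᵢ|) = Σwᵢ|x−xᵢ| + Σwᵢ|y−yᵢ|, so x and y are optimised independently as 1-D weighted medians.
Total weight W = 297; half = 148.5.
x-coordinate, sorted with cumulative weight:
  x=0 (Westmoor, w=125) cum 125
  x=1 (Eastvale, w=110) cum 235  ← median
  x=3 (Northgate, w=55) cum 290
  x=5 (Southcross, w=7) cum 297
⇒ x* = 1
y-coordinate, sorted with cumulative weight:
  y=0 (Eastvale, w=110) cum 110
  y=3 (Southcross, w=7) cum 117
  y=5 (Northgate, w=55) cum 172  ← median
  y=6 (Westmoor, w=125) cum 297
⇒ y* = 5

(1, 5)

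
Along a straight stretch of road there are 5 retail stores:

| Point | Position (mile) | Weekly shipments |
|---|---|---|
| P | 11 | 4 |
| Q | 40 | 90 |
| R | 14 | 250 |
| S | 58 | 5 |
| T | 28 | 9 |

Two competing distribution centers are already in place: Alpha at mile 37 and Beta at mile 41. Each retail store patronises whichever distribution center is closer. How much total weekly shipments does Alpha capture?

The indifferent point is the midpoint (37+41)/2 = 39; retail stores left of it (closer to Alpha at 37) go to Alpha, those right go to Beta.
  P at 11 (w=4) → Alpha
  R at 14 (w=250) → Alpha
  T at 28 (w=9) → Alpha
  Q at 40 (w=90) → Beta
  S at 58 (w=5) → Beta
Alpha captures 263; Beta captures 95.

263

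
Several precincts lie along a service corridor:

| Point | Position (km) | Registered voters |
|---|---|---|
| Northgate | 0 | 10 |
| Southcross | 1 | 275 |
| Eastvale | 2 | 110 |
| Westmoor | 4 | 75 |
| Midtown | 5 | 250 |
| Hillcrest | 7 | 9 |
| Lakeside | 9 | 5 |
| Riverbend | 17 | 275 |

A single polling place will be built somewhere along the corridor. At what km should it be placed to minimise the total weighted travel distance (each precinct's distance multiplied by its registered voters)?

x = 5

For a sum of weighted absolute distances on a line, the optimum is the weighted median (not the mean). Total weight W = 1009; half-weight = 504.5.
Sort by position and accumulate weight:
  km 0 (Northgate, w=10) → cum 10
  km 1 (Southcross, w=275) → cum 285
  km 2 (Eastvale, w=110) → cum 395
  km 4 (Westmoor, w=75) → cum 470
  km 5 (Midtown, w=250) → cum 720  ≥ 504.5 → median here
  km 7 (Hillcrest, w=9) → cum 729
  km 9 (Lakeside, w=5) → cum 734
  km 17 (Riverbend, w=275) → cum 1009
Optimal location: km 5.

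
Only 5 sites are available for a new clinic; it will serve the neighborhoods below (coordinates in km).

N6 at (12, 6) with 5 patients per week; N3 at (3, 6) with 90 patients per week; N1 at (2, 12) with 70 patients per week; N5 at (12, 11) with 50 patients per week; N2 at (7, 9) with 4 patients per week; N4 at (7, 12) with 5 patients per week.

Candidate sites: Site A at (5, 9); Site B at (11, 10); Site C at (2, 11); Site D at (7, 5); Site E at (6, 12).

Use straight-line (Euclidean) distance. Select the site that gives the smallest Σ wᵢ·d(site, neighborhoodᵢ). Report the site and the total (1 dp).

Total weighted distance at each candidate:
  Site A (5, 9): total = 1049.6
  Site B (11, 10): total = 1580.5
  Site C (2, 11): total = 1131.8
  Site D (7, 5): total = 1440.2
  Site E (6, 12): total = 1248.0
Minimum is at Site A with total 1049.6 km.

Site A, total 1049.6 km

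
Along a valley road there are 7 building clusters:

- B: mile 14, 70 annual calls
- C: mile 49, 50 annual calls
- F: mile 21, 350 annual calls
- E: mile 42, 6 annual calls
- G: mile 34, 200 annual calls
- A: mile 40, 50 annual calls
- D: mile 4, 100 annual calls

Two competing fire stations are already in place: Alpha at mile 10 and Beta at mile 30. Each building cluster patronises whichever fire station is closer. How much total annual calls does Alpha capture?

170

The indifferent point is the midpoint (10+30)/2 = 20; building clusters left of it (closer to Alpha at 10) go to Alpha, those right go to Beta.
  D at 4 (w=100) → Alpha
  B at 14 (w=70) → Alpha
  F at 21 (w=350) → Beta
  G at 34 (w=200) → Beta
  A at 40 (w=50) → Beta
  E at 42 (w=6) → Beta
  C at 49 (w=50) → Beta
Alpha captures 170; Beta captures 656.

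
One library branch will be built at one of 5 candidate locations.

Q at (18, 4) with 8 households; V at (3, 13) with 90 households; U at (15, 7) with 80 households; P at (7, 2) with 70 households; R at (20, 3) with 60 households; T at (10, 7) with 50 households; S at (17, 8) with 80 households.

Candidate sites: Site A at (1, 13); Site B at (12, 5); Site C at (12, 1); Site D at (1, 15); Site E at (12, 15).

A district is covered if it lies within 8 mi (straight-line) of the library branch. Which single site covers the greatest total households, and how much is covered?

Site B, covering 288

Coverage radius r = 8 mi; a point is covered iff (Δx)²+(Δy)² ≤ 8² = 64.
  Site A (1, 13): covers {V} → 90
  Site B (12, 5): covers {Q, U, P, T, S} → 288
  Site C (12, 1): covers {Q, U, P, T} → 208
  Site D (1, 15): covers {V} → 90
  Site E (12, 15): covers {none} → 0
Maximum coverage at Site B: 288 households.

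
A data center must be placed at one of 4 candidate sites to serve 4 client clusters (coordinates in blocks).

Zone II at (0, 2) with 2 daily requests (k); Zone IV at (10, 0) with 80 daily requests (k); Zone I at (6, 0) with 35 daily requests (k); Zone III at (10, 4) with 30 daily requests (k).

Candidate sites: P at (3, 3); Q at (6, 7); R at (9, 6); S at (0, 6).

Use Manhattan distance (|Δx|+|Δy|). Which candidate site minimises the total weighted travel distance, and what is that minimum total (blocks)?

R, total 991 blocks

Total weighted distance at each candidate:
  P (3, 3): total = 1258
  Q (6, 7): total = 1357
  R (9, 6): total = 991
  S (0, 6): total = 2068
Minimum is at R with total 991 blocks.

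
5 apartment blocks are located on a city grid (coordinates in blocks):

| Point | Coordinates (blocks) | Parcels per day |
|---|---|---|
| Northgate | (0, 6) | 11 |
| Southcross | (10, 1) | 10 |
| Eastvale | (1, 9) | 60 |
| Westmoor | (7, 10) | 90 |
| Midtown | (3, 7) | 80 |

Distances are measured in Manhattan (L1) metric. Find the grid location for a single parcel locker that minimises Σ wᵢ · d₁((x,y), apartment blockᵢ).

Manhattan distance separates: Σwᵢ(|x−xᵢ|+|y−yᵢ|) = Σwᵢ|x−xᵢ| + Σwᵢ|y−yᵢ|, so x and y are optimised independently as 1-D weighted medians.
Total weight W = 251; half = 125.5.
x-coordinate, sorted with cumulative weight:
  x=0 (Northgate, w=11) cum 11
  x=1 (Eastvale, w=60) cum 71
  x=3 (Midtown, w=80) cum 151  ← median
  x=7 (Westmoor, w=90) cum 241
  x=10 (Southcross, w=10) cum 251
⇒ x* = 3
y-coordinate, sorted with cumulative weight:
  y=1 (Southcross, w=10) cum 10
  y=6 (Northgate, w=11) cum 21
  y=7 (Midtown, w=80) cum 101
  y=9 (Eastvale, w=60) cum 161  ← median
  y=10 (Westmoor, w=90) cum 251
⇒ y* = 9

(3, 9)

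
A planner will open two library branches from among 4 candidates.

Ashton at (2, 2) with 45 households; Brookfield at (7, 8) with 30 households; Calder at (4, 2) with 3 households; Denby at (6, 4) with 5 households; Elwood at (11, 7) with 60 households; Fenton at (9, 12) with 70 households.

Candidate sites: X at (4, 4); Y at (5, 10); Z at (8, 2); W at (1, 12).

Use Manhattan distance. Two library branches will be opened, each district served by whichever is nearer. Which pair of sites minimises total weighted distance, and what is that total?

{X, Y}, total 1276

Evaluate every pair (each demand assigned to the nearer of the two):
  {X, Y}: total = 1276
  {Y, Z}: total = 1322
  {Z, W}: total = 1552
  {X, W}: total = 1566
  {Y, W}: total = 1637
  {X, Z}: total = 1656
Best pair: {X, Y} with total 1276.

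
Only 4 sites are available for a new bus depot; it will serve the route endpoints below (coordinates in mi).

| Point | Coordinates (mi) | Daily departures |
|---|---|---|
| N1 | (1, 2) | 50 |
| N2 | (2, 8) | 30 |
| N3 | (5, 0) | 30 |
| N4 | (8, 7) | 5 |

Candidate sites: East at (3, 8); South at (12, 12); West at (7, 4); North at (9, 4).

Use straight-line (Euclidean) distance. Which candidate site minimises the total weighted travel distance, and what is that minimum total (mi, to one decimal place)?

Total weighted distance at each candidate:
  East (3, 8): total = 619.1
  South (12, 12): total = 1515.2
  West (7, 4): total = 658.3
  North (9, 4): total = 839.7
Minimum is at East with total 619.1 mi.

East, total 619.1 mi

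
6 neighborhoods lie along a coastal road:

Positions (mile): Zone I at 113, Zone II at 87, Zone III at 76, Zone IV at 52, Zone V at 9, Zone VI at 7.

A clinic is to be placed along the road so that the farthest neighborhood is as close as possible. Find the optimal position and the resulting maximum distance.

location 60, max distance 53

The 1-center on a line is the midpoint of the two extreme points: leftmost at 7, rightmost at 113.
Optimal location = (7 + 113)/2 = 60; maximum distance = (113 − 7)/2 = 53.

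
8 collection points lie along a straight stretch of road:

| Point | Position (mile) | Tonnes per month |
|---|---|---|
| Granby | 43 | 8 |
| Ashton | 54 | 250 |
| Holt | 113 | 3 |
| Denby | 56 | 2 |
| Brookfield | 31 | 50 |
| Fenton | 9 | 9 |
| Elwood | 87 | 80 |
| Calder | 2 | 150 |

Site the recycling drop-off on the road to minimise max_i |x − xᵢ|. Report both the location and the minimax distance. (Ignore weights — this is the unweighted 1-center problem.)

location 57.5, max distance 55.5

The 1-center on a line is the midpoint of the two extreme points: leftmost at 2, rightmost at 113.
Optimal location = (2 + 113)/2 = 57.5; maximum distance = (113 − 2)/2 = 55.5.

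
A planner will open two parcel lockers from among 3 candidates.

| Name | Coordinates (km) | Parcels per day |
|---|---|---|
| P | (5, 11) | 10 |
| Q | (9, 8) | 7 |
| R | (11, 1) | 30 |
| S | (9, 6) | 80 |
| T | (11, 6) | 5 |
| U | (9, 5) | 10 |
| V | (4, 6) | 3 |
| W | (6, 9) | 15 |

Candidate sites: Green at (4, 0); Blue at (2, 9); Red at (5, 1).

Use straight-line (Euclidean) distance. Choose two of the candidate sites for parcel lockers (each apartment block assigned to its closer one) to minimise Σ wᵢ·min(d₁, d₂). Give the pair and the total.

{Blue, Red}, total 944.2

Evaluate every pair (each demand assigned to the nearer of the two):
  {Blue, Red}: total = 944.2
  {Green, Red}: total = 1080.5
  {Green, Blue}: total = 1094.6
Best pair: {Blue, Red} with total 944.2.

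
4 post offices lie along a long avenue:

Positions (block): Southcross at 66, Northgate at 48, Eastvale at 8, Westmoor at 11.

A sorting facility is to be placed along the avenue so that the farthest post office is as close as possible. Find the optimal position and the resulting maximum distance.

The 1-center on a line is the midpoint of the two extreme points: leftmost at 8, rightmost at 66.
Optimal location = (8 + 66)/2 = 37; maximum distance = (66 − 8)/2 = 29.

location 37, max distance 29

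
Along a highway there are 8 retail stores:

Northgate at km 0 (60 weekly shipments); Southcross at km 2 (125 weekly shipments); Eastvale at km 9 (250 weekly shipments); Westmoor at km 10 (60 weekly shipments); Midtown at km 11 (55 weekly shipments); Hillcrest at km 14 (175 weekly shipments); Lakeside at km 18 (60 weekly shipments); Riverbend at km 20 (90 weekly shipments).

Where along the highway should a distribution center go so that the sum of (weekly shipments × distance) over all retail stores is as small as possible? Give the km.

x = 10

For a sum of weighted absolute distances on a line, the optimum is the weighted median (not the mean). Total weight W = 875; half-weight = 437.5.
Sort by position and accumulate weight:
  km 0 (Northgate, w=60) → cum 60
  km 2 (Southcross, w=125) → cum 185
  km 9 (Eastvale, w=250) → cum 435
  km 10 (Westmoor, w=60) → cum 495  ≥ 437.5 → median here
  km 11 (Midtown, w=55) → cum 550
  km 14 (Hillcrest, w=175) → cum 725
  km 18 (Lakeside, w=60) → cum 785
  km 20 (Riverbend, w=90) → cum 875
Optimal location: km 10.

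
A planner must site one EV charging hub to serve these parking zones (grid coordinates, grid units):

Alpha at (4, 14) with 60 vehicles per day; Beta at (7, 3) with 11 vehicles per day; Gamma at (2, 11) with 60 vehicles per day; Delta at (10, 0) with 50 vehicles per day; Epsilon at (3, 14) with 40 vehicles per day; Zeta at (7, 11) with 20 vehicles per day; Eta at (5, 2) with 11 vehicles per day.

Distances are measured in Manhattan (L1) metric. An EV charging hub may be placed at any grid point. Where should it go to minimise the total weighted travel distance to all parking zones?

(4, 11)

Manhattan distance separates: Σwᵢ(|x−xᵢ|+|y−yᵢ|) = Σwᵢ|x−xᵢ| + Σwᵢ|y−yᵢ|, so x and y are optimised independently as 1-D weighted medians.
Total weight W = 252; half = 126.
x-coordinate, sorted with cumulative weight:
  x=2 (Gamma, w=60) cum 60
  x=3 (Epsilon, w=40) cum 100
  x=4 (Alpha, w=60) cum 160  ← median
  x=5 (Eta, w=11) cum 171
  x=7 (Beta, w=11) cum 182
  x=7 (Zeta, w=20) cum 202
  x=10 (Delta, w=50) cum 252
⇒ x* = 4
y-coordinate, sorted with cumulative weight:
  y=0 (Delta, w=50) cum 50
  y=2 (Eta, w=11) cum 61
  y=3 (Beta, w=11) cum 72
  y=11 (Gamma, w=60) cum 132  ← median
  y=11 (Zeta, w=20) cum 152
  y=14 (Alpha, w=60) cum 212
  y=14 (Epsilon, w=40) cum 252
⇒ y* = 11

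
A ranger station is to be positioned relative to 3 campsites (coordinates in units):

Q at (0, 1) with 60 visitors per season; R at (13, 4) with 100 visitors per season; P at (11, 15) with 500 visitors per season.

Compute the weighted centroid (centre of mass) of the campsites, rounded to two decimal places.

(10.30, 12.06)

The minimiser of Σwᵢ‖p−pᵢ‖² is the weighted centroid p* = (Σwᵢpᵢ)/(Σwᵢ).
Σwᵢ = 660.
Σwᵢxᵢ = 60·0 + 100·13 + 500·11 = 6800.
Σwᵢyᵢ = 60·1 + 100·4 + 500·15 = 7960.
x* = 6800/660 = 10.30, y* = 7960/660 = 12.06.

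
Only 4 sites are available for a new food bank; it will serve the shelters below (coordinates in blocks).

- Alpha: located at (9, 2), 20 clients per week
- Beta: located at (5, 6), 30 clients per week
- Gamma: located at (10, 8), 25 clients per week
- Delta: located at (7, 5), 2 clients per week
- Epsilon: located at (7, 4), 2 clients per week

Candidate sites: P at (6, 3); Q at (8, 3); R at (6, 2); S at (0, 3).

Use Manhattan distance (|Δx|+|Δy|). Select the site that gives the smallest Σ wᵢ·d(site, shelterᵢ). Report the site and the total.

Total weighted distance at each candidate:
  P (6, 3): total = 435
  Q (8, 3): total = 405
  R (6, 2): total = 474
  S (0, 3): total = 849
Minimum is at Q with total 405 blocks.

Q, total 405 blocks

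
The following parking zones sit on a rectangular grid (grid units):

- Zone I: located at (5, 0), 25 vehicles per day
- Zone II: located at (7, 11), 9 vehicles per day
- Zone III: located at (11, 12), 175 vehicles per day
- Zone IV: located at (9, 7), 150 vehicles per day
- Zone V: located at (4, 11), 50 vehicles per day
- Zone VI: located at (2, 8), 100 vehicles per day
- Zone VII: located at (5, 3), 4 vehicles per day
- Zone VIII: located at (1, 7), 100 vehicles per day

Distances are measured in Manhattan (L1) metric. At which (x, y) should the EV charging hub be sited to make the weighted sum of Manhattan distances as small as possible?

(9, 8)

Manhattan distance separates: Σwᵢ(|x−xᵢ|+|y−yᵢ|) = Σwᵢ|x−xᵢ| + Σwᵢ|y−yᵢ|, so x and y are optimised independently as 1-D weighted medians.
Total weight W = 613; half = 306.5.
x-coordinate, sorted with cumulative weight:
  x=1 (Zone VIII, w=100) cum 100
  x=2 (Zone VI, w=100) cum 200
  x=4 (Zone V, w=50) cum 250
  x=5 (Zone I, w=25) cum 275
  x=5 (Zone VII, w=4) cum 279
  x=7 (Zone II, w=9) cum 288
  x=9 (Zone IV, w=150) cum 438  ← median
  x=11 (Zone III, w=175) cum 613
⇒ x* = 9
y-coordinate, sorted with cumulative weight:
  y=0 (Zone I, w=25) cum 25
  y=3 (Zone VII, w=4) cum 29
  y=7 (Zone IV, w=150) cum 179
  y=7 (Zone VIII, w=100) cum 279
  y=8 (Zone VI, w=100) cum 379  ← median
  y=11 (Zone II, w=9) cum 388
  y=11 (Zone V, w=50) cum 438
  y=12 (Zone III, w=175) cum 613
⇒ y* = 8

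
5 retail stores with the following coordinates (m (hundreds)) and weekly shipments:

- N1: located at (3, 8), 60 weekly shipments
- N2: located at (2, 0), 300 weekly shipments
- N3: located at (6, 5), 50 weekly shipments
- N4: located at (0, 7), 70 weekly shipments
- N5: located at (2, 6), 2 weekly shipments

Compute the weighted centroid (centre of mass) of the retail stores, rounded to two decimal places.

The minimiser of Σwᵢ‖p−pᵢ‖² is the weighted centroid p* = (Σwᵢpᵢ)/(Σwᵢ).
Σwᵢ = 482.
Σwᵢxᵢ = 60·3 + 300·2 + 50·6 + 70·0 + 2·2 = 1084.
Σwᵢyᵢ = 60·8 + 300·0 + 50·5 + 70·7 + 2·6 = 1232.
x* = 1084/482 = 2.25, y* = 1232/482 = 2.56.

(2.25, 2.56)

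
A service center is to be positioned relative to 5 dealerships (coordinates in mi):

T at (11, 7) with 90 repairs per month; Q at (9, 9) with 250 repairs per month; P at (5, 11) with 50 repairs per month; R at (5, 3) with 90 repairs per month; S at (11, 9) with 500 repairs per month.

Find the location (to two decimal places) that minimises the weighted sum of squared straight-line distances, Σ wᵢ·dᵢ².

The minimiser of Σwᵢ‖p−pᵢ‖² is the weighted centroid p* = (Σwᵢpᵢ)/(Σwᵢ).
Σwᵢ = 980.
Σwᵢxᵢ = 90·11 + 250·9 + 50·5 + 90·5 + 500·11 = 9440.
Σwᵢyᵢ = 90·7 + 250·9 + 50·11 + 90·3 + 500·9 = 8200.
x* = 9440/980 = 9.63, y* = 8200/980 = 8.37.

(9.63, 8.37)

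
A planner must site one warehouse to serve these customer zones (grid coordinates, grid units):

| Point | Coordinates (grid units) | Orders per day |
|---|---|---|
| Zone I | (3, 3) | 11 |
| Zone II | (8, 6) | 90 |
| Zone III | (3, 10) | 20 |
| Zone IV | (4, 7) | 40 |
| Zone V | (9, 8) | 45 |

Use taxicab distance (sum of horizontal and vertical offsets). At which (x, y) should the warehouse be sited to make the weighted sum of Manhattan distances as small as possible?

(8, 7)

Manhattan distance separates: Σwᵢ(|x−xᵢ|+|y−yᵢ|) = Σwᵢ|x−xᵢ| + Σwᵢ|y−yᵢ|, so x and y are optimised independently as 1-D weighted medians.
Total weight W = 206; half = 103.
x-coordinate, sorted with cumulative weight:
  x=3 (Zone I, w=11) cum 11
  x=3 (Zone III, w=20) cum 31
  x=4 (Zone IV, w=40) cum 71
  x=8 (Zone II, w=90) cum 161  ← median
  x=9 (Zone V, w=45) cum 206
⇒ x* = 8
y-coordinate, sorted with cumulative weight:
  y=3 (Zone I, w=11) cum 11
  y=6 (Zone II, w=90) cum 101
  y=7 (Zone IV, w=40) cum 141  ← median
  y=8 (Zone V, w=45) cum 186
  y=10 (Zone III, w=20) cum 206
⇒ y* = 7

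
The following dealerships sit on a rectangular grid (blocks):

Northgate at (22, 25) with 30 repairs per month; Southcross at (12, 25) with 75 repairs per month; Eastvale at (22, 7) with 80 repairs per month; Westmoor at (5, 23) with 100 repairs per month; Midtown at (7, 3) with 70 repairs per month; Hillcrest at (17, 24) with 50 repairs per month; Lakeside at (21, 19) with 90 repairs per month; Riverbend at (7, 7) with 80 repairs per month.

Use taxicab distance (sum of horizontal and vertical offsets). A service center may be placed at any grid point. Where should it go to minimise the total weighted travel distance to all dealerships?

Manhattan distance separates: Σwᵢ(|x−xᵢ|+|y−yᵢ|) = Σwᵢ|x−xᵢ| + Σwᵢ|y−yᵢ|, so x and y are optimised independently as 1-D weighted medians.
Total weight W = 575; half = 287.5.
x-coordinate, sorted with cumulative weight:
  x=5 (Westmoor, w=100) cum 100
  x=7 (Midtown, w=70) cum 170
  x=7 (Riverbend, w=80) cum 250
  x=12 (Southcross, w=75) cum 325  ← median
  x=17 (Hillcrest, w=50) cum 375
  x=21 (Lakeside, w=90) cum 465
  x=22 (Northgate, w=30) cum 495
  x=22 (Eastvale, w=80) cum 575
⇒ x* = 12
y-coordinate, sorted with cumulative weight:
  y=3 (Midtown, w=70) cum 70
  y=7 (Eastvale, w=80) cum 150
  y=7 (Riverbend, w=80) cum 230
  y=19 (Lakeside, w=90) cum 320  ← median
  y=23 (Westmoor, w=100) cum 420
  y=24 (Hillcrest, w=50) cum 470
  y=25 (Northgate, w=30) cum 500
  y=25 (Southcross, w=75) cum 575
⇒ y* = 19

(12, 19)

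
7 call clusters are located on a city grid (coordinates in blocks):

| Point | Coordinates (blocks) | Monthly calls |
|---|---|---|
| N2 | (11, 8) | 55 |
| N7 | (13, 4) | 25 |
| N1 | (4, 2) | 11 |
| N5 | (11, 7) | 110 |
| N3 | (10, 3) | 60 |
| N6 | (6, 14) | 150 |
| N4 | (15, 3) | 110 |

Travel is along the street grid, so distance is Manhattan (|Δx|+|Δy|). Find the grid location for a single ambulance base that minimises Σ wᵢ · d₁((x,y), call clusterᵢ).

Manhattan distance separates: Σwᵢ(|x−xᵢ|+|y−yᵢ|) = Σwᵢ|x−xᵢ| + Σwᵢ|y−yᵢ|, so x and y are optimised independently as 1-D weighted medians.
Total weight W = 521; half = 260.5.
x-coordinate, sorted with cumulative weight:
  x=4 (N1, w=11) cum 11
  x=6 (N6, w=150) cum 161
  x=10 (N3, w=60) cum 221
  x=11 (N2, w=55) cum 276  ← median
  x=11 (N5, w=110) cum 386
  x=13 (N7, w=25) cum 411
  x=15 (N4, w=110) cum 521
⇒ x* = 11
y-coordinate, sorted with cumulative weight:
  y=2 (N1, w=11) cum 11
  y=3 (N3, w=60) cum 71
  y=3 (N4, w=110) cum 181
  y=4 (N7, w=25) cum 206
  y=7 (N5, w=110) cum 316  ← median
  y=8 (N2, w=55) cum 371
  y=14 (N6, w=150) cum 521
⇒ y* = 7

(11, 7)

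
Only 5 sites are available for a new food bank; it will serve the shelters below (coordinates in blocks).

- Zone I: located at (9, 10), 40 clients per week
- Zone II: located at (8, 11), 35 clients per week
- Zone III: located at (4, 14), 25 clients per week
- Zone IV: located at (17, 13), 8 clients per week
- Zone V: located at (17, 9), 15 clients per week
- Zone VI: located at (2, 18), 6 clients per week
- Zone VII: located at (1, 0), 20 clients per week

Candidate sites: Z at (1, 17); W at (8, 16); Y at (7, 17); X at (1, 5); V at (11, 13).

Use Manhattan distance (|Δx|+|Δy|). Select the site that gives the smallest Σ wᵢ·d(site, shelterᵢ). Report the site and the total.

Total weighted distance at each candidate:
  Z (1, 17): total = 2077
  W (8, 16): total = 1449
  Y (7, 17): total = 1633
  X (1, 5): total = 1951
  V (11, 13): total = 1317
Minimum is at V with total 1317 blocks.

V, total 1317 blocks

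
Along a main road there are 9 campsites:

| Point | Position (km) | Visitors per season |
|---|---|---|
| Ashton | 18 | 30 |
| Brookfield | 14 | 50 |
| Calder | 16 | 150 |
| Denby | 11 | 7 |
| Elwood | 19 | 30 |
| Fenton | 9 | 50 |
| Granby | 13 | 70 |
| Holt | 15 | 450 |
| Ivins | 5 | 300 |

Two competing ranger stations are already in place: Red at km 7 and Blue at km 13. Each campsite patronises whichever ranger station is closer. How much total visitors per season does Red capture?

The indifferent point is the midpoint (7+13)/2 = 10; campsites left of it (closer to Red at 7) go to Red, those right go to Blue.
  Ivins at 5 (w=300) → Red
  Fenton at 9 (w=50) → Red
  Denby at 11 (w=7) → Blue
  Granby at 13 (w=70) → Blue
  Brookfield at 14 (w=50) → Blue
  Holt at 15 (w=450) → Blue
  Calder at 16 (w=150) → Blue
  Ashton at 18 (w=30) → Blue
  Elwood at 19 (w=30) → Blue
Red captures 350; Blue captures 787.

350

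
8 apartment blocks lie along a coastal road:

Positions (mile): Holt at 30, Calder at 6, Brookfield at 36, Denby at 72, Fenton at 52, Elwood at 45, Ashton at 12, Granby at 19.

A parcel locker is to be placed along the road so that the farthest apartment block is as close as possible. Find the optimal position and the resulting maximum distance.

The 1-center on a line is the midpoint of the two extreme points: leftmost at 6, rightmost at 72.
Optimal location = (6 + 72)/2 = 39; maximum distance = (72 − 6)/2 = 33.

location 39, max distance 33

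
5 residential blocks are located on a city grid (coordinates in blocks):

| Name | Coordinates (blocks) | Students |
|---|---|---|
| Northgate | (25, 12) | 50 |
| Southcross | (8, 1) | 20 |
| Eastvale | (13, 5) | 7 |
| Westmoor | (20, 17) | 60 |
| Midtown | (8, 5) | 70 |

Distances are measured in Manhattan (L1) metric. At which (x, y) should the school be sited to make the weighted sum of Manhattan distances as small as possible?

(20, 12)

Manhattan distance separates: Σwᵢ(|x−xᵢ|+|y−yᵢ|) = Σwᵢ|x−xᵢ| + Σwᵢ|y−yᵢ|, so x and y are optimised independently as 1-D weighted medians.
Total weight W = 207; half = 103.5.
x-coordinate, sorted with cumulative weight:
  x=8 (Southcross, w=20) cum 20
  x=8 (Midtown, w=70) cum 90
  x=13 (Eastvale, w=7) cum 97
  x=20 (Westmoor, w=60) cum 157  ← median
  x=25 (Northgate, w=50) cum 207
⇒ x* = 20
y-coordinate, sorted with cumulative weight:
  y=1 (Southcross, w=20) cum 20
  y=5 (Eastvale, w=7) cum 27
  y=5 (Midtown, w=70) cum 97
  y=12 (Northgate, w=50) cum 147  ← median
  y=17 (Westmoor, w=60) cum 207
⇒ y* = 12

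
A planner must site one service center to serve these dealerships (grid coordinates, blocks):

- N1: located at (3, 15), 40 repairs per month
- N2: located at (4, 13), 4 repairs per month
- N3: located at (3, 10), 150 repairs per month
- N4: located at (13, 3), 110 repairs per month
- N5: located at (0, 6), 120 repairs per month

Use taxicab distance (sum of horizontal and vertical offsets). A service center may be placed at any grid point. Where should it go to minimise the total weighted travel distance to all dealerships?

(3, 6)

Manhattan distance separates: Σwᵢ(|x−xᵢ|+|y−yᵢ|) = Σwᵢ|x−xᵢ| + Σwᵢ|y−yᵢ|, so x and y are optimised independently as 1-D weighted medians.
Total weight W = 424; half = 212.
x-coordinate, sorted with cumulative weight:
  x=0 (N5, w=120) cum 120
  x=3 (N1, w=40) cum 160
  x=3 (N3, w=150) cum 310  ← median
  x=4 (N2, w=4) cum 314
  x=13 (N4, w=110) cum 424
⇒ x* = 3
y-coordinate, sorted with cumulative weight:
  y=3 (N4, w=110) cum 110
  y=6 (N5, w=120) cum 230  ← median
  y=10 (N3, w=150) cum 380
  y=13 (N2, w=4) cum 384
  y=15 (N1, w=40) cum 424
⇒ y* = 6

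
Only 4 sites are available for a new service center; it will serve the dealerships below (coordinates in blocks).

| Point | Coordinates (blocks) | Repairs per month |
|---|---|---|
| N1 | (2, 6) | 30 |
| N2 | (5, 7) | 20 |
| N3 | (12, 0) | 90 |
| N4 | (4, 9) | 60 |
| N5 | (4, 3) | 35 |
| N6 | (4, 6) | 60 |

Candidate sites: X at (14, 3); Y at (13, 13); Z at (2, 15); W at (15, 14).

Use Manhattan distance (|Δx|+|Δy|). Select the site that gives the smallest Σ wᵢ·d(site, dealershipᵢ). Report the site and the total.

Total weighted distance at each candidate:
  X (14, 3): total = 3250
  Y (13, 13): total = 4485
  Z (2, 15): total = 4370
  W (15, 14): total = 5370
Minimum is at X with total 3250 blocks.

X, total 3250 blocks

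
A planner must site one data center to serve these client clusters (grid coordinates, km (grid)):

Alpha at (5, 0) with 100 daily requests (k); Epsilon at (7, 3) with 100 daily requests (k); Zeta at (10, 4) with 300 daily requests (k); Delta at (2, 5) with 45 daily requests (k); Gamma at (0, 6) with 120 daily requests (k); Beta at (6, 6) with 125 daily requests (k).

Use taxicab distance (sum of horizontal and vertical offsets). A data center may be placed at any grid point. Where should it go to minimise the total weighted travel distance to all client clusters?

Manhattan distance separates: Σwᵢ(|x−xᵢ|+|y−yᵢ|) = Σwᵢ|x−xᵢ| + Σwᵢ|y−yᵢ|, so x and y are optimised independently as 1-D weighted medians.
Total weight W = 790; half = 395.
x-coordinate, sorted with cumulative weight:
  x=0 (Gamma, w=120) cum 120
  x=2 (Delta, w=45) cum 165
  x=5 (Alpha, w=100) cum 265
  x=6 (Beta, w=125) cum 390
  x=7 (Epsilon, w=100) cum 490  ← median
  x=10 (Zeta, w=300) cum 790
⇒ x* = 7
y-coordinate, sorted with cumulative weight:
  y=0 (Alpha, w=100) cum 100
  y=3 (Epsilon, w=100) cum 200
  y=4 (Zeta, w=300) cum 500  ← median
  y=5 (Delta, w=45) cum 545
  y=6 (Gamma, w=120) cum 665
  y=6 (Beta, w=125) cum 790
⇒ y* = 4

(7, 4)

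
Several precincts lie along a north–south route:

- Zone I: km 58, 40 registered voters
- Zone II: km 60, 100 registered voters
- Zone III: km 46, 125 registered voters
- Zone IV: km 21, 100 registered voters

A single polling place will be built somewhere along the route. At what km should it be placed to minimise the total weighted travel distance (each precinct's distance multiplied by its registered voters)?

For a sum of weighted absolute distances on a line, the optimum is the weighted median (not the mean). Total weight W = 365; half-weight = 182.5.
Sort by position and accumulate weight:
  km 21 (Zone IV, w=100) → cum 100
  km 46 (Zone III, w=125) → cum 225  ≥ 182.5 → median here
  km 58 (Zone I, w=40) → cum 265
  km 60 (Zone II, w=100) → cum 365
Optimal location: km 46.

x = 46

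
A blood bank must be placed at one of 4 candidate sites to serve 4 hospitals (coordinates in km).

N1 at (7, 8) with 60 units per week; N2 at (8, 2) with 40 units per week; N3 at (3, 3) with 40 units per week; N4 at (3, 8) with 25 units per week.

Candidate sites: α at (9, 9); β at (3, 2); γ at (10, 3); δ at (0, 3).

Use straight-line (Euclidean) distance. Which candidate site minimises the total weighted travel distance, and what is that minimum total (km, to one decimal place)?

β, total 822.7 km

Total weighted distance at each candidate:
  α (9, 9): total = 908.5
  β (3, 2): total = 822.7
  γ (10, 3): total = 934.4
  δ (0, 3): total = 1104.4
Minimum is at β with total 822.7 km.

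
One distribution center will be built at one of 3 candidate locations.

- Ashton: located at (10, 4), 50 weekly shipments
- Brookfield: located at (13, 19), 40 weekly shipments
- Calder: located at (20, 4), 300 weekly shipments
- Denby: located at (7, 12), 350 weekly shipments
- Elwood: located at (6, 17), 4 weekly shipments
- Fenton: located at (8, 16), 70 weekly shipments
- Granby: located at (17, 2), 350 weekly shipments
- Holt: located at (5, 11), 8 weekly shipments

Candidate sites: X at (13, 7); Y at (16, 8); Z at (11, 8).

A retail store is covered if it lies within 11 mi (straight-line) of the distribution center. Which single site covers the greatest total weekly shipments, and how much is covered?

Z, covering 1132

Coverage radius r = 11 mi; a point is covered iff (Δx)²+(Δy)² ≤ 11² = 121.
  X (13, 7): covers {Ashton, Calder, Denby, Fenton, Granby, Holt} → 1128
  Y (16, 8): covers {Ashton, Calder, Denby, Granby} → 1050
  Z (11, 8): covers {Ashton, Calder, Denby, Elwood, Fenton, Granby, Holt} → 1132
Maximum coverage at Z: 1132 weekly shipments.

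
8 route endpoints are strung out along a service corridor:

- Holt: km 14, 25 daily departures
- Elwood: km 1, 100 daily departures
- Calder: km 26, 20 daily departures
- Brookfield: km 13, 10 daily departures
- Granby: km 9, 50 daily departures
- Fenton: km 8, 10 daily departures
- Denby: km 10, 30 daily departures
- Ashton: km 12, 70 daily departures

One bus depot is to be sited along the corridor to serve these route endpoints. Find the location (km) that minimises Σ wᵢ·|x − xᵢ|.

For a sum of weighted absolute distances on a line, the optimum is the weighted median (not the mean). Total weight W = 315; half-weight = 157.5.
Sort by position and accumulate weight:
  km 1 (Elwood, w=100) → cum 100
  km 8 (Fenton, w=10) → cum 110
  km 9 (Granby, w=50) → cum 160  ≥ 157.5 → median here
  km 10 (Denby, w=30) → cum 190
  km 12 (Ashton, w=70) → cum 260
  km 13 (Brookfield, w=10) → cum 270
  km 14 (Holt, w=25) → cum 295
  km 26 (Calder, w=20) → cum 315
Optimal location: km 9.

x = 9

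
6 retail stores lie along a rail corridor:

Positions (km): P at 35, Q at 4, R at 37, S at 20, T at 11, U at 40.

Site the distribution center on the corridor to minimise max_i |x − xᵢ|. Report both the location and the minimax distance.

location 22, max distance 18

The 1-center on a line is the midpoint of the two extreme points: leftmost at 4, rightmost at 40.
Optimal location = (4 + 40)/2 = 22; maximum distance = (40 − 4)/2 = 18.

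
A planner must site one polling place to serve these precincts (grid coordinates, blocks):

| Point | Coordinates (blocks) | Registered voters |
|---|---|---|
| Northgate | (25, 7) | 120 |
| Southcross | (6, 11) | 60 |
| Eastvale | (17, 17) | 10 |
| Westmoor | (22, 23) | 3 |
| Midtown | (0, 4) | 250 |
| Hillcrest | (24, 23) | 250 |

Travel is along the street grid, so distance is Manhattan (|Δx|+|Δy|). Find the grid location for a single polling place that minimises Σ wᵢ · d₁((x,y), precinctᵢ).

Manhattan distance separates: Σwᵢ(|x−xᵢ|+|y−yᵢ|) = Σwᵢ|x−xᵢ| + Σwᵢ|y−yᵢ|, so x and y are optimised independently as 1-D weighted medians.
Total weight W = 693; half = 346.5.
x-coordinate, sorted with cumulative weight:
  x=0 (Midtown, w=250) cum 250
  x=6 (Southcross, w=60) cum 310
  x=17 (Eastvale, w=10) cum 320
  x=22 (Westmoor, w=3) cum 323
  x=24 (Hillcrest, w=250) cum 573  ← median
  x=25 (Northgate, w=120) cum 693
⇒ x* = 24
y-coordinate, sorted with cumulative weight:
  y=4 (Midtown, w=250) cum 250
  y=7 (Northgate, w=120) cum 370  ← median
  y=11 (Southcross, w=60) cum 430
  y=17 (Eastvale, w=10) cum 440
  y=23 (Westmoor, w=3) cum 443
  y=23 (Hillcrest, w=250) cum 693
⇒ y* = 7

(24, 7)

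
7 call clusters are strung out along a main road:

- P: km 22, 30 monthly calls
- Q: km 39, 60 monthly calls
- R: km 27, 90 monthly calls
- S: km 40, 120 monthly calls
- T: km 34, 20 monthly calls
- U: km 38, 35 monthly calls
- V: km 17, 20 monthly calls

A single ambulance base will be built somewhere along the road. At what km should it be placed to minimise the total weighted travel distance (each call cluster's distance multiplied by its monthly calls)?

For a sum of weighted absolute distances on a line, the optimum is the weighted median (not the mean). Total weight W = 375; half-weight = 187.5.
Sort by position and accumulate weight:
  km 17 (V, w=20) → cum 20
  km 22 (P, w=30) → cum 50
  km 27 (R, w=90) → cum 140
  km 34 (T, w=20) → cum 160
  km 38 (U, w=35) → cum 195  ≥ 187.5 → median here
  km 39 (Q, w=60) → cum 255
  km 40 (S, w=120) → cum 375
Optimal location: km 38.

x = 38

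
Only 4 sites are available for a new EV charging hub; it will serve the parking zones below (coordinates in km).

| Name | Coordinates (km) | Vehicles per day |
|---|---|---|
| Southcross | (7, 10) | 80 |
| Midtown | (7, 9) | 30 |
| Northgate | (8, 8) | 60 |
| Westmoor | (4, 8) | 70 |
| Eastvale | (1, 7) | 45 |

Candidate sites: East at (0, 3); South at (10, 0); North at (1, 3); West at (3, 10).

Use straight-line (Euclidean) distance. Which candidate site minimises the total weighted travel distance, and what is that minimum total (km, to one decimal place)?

West, total 1085.6 km

Total weighted distance at each candidate:
  East (0, 3): total = 2268.3
  South (10, 0): total = 2827.7
  North (1, 3): total = 2096.4
  West (3, 10): total = 1085.6
Minimum is at West with total 1085.6 km.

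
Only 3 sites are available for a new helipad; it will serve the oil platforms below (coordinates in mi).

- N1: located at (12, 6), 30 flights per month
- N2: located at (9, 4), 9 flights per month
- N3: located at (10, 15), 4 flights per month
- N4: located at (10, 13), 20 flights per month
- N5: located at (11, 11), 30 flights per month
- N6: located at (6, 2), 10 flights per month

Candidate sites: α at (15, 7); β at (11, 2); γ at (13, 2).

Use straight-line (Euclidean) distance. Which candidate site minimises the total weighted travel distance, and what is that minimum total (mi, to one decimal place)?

Total weighted distance at each candidate:
  α (15, 7): total = 621.8
  β (11, 2): total = 742.2
  γ (13, 2): total = 791.9
Minimum is at α with total 621.8 mi.

α, total 621.8 mi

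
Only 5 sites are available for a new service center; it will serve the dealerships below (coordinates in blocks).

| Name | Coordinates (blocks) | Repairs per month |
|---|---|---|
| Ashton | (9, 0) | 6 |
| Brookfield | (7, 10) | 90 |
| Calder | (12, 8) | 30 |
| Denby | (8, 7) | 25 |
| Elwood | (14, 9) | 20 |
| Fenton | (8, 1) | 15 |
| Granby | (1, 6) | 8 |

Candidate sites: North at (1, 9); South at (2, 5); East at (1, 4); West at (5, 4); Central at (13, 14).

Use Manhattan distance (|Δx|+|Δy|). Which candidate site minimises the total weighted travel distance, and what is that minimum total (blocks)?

West, total 1666 blocks

Total weighted distance at each candidate:
  North (1, 9): total = 1826
  South (2, 5): total = 2048
  East (1, 4): total = 2378
  West (5, 4): total = 1666
  Central (13, 14): total = 2068
Minimum is at West with total 1666 blocks.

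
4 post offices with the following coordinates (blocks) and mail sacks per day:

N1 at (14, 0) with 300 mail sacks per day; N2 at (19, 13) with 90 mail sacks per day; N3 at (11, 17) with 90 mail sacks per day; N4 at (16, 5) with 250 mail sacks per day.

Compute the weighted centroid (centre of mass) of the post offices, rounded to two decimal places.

The minimiser of Σwᵢ‖p−pᵢ‖² is the weighted centroid p* = (Σwᵢpᵢ)/(Σwᵢ).
Σwᵢ = 730.
Σwᵢxᵢ = 300·14 + 90·19 + 90·11 + 250·16 = 10900.
Σwᵢyᵢ = 300·0 + 90·13 + 90·17 + 250·5 = 3950.
x* = 10900/730 = 14.93, y* = 3950/730 = 5.41.

(14.93, 5.41)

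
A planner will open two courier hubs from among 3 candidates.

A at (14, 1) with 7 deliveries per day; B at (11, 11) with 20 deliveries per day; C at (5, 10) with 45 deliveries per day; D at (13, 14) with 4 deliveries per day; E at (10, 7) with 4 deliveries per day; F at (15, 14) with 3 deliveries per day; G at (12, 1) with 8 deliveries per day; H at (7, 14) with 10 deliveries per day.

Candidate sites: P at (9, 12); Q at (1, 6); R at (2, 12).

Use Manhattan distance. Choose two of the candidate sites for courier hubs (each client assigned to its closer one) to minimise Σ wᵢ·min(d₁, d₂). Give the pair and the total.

{P, R}, total 621

Evaluate every pair (each demand assigned to the nearer of the two):
  {P, R}: total = 621
  {P, Q}: total = 666
  {Q, R}: total = 886
Best pair: {P, R} with total 621.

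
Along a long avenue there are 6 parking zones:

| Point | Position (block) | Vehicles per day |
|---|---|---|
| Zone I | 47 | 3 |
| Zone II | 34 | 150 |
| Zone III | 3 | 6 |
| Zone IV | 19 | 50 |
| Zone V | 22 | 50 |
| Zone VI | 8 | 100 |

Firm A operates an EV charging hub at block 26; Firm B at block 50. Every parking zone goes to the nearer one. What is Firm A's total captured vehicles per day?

356

The indifferent point is the midpoint (26+50)/2 = 38; parking zones left of it (closer to Firm A at 26) go to Firm A, those right go to Firm B.
  Zone III at 3 (w=6) → Firm A
  Zone VI at 8 (w=100) → Firm A
  Zone IV at 19 (w=50) → Firm A
  Zone V at 22 (w=50) → Firm A
  Zone II at 34 (w=150) → Firm A
  Zone I at 47 (w=3) → Firm B
Firm A captures 356; Firm B captures 3.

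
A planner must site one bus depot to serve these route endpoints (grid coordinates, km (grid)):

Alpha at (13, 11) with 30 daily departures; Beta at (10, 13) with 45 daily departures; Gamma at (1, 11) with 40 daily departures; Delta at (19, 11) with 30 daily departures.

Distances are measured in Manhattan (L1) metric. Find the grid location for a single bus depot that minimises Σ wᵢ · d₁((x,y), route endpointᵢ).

(10, 11)

Manhattan distance separates: Σwᵢ(|x−xᵢ|+|y−yᵢ|) = Σwᵢ|x−xᵢ| + Σwᵢ|y−yᵢ|, so x and y are optimised independently as 1-D weighted medians.
Total weight W = 145; half = 72.5.
x-coordinate, sorted with cumulative weight:
  x=1 (Gamma, w=40) cum 40
  x=10 (Beta, w=45) cum 85  ← median
  x=13 (Alpha, w=30) cum 115
  x=19 (Delta, w=30) cum 145
⇒ x* = 10
y-coordinate, sorted with cumulative weight:
  y=11 (Alpha, w=30) cum 30
  y=11 (Gamma, w=40) cum 70
  y=11 (Delta, w=30) cum 100  ← median
  y=13 (Beta, w=45) cum 145
⇒ y* = 11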